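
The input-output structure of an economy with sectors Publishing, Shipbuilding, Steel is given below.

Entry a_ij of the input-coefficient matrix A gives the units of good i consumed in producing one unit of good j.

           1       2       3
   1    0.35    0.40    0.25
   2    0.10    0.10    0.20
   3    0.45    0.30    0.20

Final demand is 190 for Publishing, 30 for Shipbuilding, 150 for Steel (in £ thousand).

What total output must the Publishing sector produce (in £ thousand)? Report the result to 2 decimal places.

I − A =
  [   0.65    -0.40    -0.25]
  [  -0.10     0.90    -0.20]
  [  -0.45    -0.30     0.80]
Cofactors of I−A, C_ij = (−1)^(i+j)·(minor ij) (rows/columns in the sector order above):
  C_11 = (0.90)(0.80) − (-0.20)(-0.30) = 0.6600
  C_12 = −[(-0.10)(0.80) − (-0.20)(-0.45)] = 0.1700
  C_13 = (-0.10)(-0.30) − (0.90)(-0.45) = 0.4350
  C_21 = −[(-0.40)(0.80) − (-0.25)(-0.30)] = 0.3950
  C_22 = (0.65)(0.80) − (-0.25)(-0.45) = 0.4075
  C_23 = −[(0.65)(-0.30) − (-0.40)(-0.45)] = 0.3750
  C_31 = (-0.40)(-0.20) − (-0.25)(0.90) = 0.3050
  C_32 = −[(0.65)(-0.20) − (-0.25)(-0.10)] = 0.1550
  C_33 = (0.65)(0.90) − (-0.40)(-0.10) = 0.5450
det(I−A) = Σ_j (I−A)_1j·C_1j = (0.65)(0.6600) + (-0.40)(0.1700) + (-0.25)(0.4350) = 0.25225
adj(I−A) = Cᵀ =
  [ 0.6600   0.3950   0.3050]
  [ 0.1700   0.4075   0.1550]
  [ 0.4350   0.3750   0.5450]
(I − A)⁻¹ = adj(I−A) / det(I−A) ≈
  [   2.6165     1.5659     1.2091]
  [   0.6739     1.6155     0.6145]
  [   1.7245     1.4866     2.1606]
x = (I − A)⁻¹ d = adj(I−A)·d / det(I−A), with det(I−A) = 0.25225:
  x_1 = (0.6600·190 + 0.3950·30 + 0.3050·150) / 0.25225 = 183.00 / 0.25225 ≈ 725.47
  x_2 = (0.1700·190 + 0.4075·30 + 0.1550·150) / 0.25225 = 67.775 / 0.25225 ≈ 268.68
  x_3 = (0.4350·190 + 0.3750·30 + 0.5450·150) / 0.25225 = 175.65 / 0.25225 ≈ 696.33

x_1 = 725.47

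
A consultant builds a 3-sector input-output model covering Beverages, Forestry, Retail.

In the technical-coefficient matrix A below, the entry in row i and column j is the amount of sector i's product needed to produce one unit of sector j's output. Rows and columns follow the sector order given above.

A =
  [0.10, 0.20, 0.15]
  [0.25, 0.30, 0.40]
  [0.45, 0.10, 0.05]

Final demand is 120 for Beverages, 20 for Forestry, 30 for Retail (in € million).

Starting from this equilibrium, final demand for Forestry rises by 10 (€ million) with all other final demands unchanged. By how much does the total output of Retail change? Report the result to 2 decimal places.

I − A =
  [   0.90    -0.20    -0.15]
  [  -0.25     0.70    -0.40]
  [  -0.45    -0.10     0.95]
Cofactors of I−A, C_ij = (−1)^(i+j)·(minor ij) (rows/columns in the sector order above):
  C_11 = (0.70)(0.95) − (-0.40)(-0.10) = 0.6250
  C_12 = −[(-0.25)(0.95) − (-0.40)(-0.45)] = 0.4175
  C_13 = (-0.25)(-0.10) − (0.70)(-0.45) = 0.3400
  C_21 = −[(-0.20)(0.95) − (-0.15)(-0.10)] = 0.2050
  C_22 = (0.90)(0.95) − (-0.15)(-0.45) = 0.7875
  C_23 = −[(0.90)(-0.10) − (-0.20)(-0.45)] = 0.1800
  C_31 = (-0.20)(-0.40) − (-0.15)(0.70) = 0.1850
  C_32 = −[(0.90)(-0.40) − (-0.15)(-0.25)] = 0.3975
  C_33 = (0.90)(0.70) − (-0.20)(-0.25) = 0.5800
det(I−A) = Σ_j (I−A)_1j·C_1j = (0.90)(0.6250) + (-0.20)(0.4175) + (-0.15)(0.3400) = 0.4280
adj(I−A) = Cᵀ =
  [ 0.6250   0.2050   0.1850]
  [ 0.4175   0.7875   0.3975]
  [ 0.3400   0.1800   0.5800]
(I − A)⁻¹ = adj(I−A) / det(I−A) ≈
  [   1.4603     0.4790     0.4322]
  [   0.9755     1.8400     0.9287]
  [   0.7944     0.4206     1.3551]
Δx = (I − A)⁻¹ Δd with Δd having +10 in the Forestry component and 0 elsewhere.
So Δx_R = L_RF · (+10), where L_RF = adj(I−A)_RF / det(I−A) = 0.1800 / 0.4280.
Δx_R = 0.1800 × (+10) / 0.4280 = 1.80 / 0.4280 ≈ 4.21.

Δx_R = 4.21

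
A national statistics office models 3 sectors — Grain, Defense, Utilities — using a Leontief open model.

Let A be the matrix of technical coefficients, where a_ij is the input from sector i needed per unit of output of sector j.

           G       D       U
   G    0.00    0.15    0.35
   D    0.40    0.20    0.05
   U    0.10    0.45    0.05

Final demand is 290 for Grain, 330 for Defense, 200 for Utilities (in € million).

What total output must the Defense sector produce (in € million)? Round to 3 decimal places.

x_D = 767.049

I − A =
  [   1.00    -0.15    -0.35]
  [  -0.40     0.80    -0.05]
  [  -0.10    -0.45     0.95]
Cofactors of I−A, C_ij = (−1)^(i+j)·(minor ij) (rows/columns in the sector order above):
  C_11 = (0.80)(0.95) − (-0.05)(-0.45) = 0.7375
  C_12 = −[(-0.40)(0.95) − (-0.05)(-0.10)] = 0.3850
  C_13 = (-0.40)(-0.45) − (0.80)(-0.10) = 0.2600
  C_21 = −[(-0.15)(0.95) − (-0.35)(-0.45)] = 0.3000
  C_22 = (1.00)(0.95) − (-0.35)(-0.10) = 0.9150
  C_23 = −[(1.00)(-0.45) − (-0.15)(-0.10)] = 0.4650
  C_31 = (-0.15)(-0.05) − (-0.35)(0.80) = 0.2875
  C_32 = −[(1.00)(-0.05) − (-0.35)(-0.40)] = 0.1900
  C_33 = (1.00)(0.80) − (-0.15)(-0.40) = 0.7400
det(I−A) = Σ_j (I−A)_1j·C_1j = (1.00)(0.7375) + (-0.15)(0.3850) + (-0.35)(0.2600) = 0.58875
adj(I−A) = Cᵀ =
  [ 0.7375   0.3000   0.2875]
  [ 0.3850   0.9150   0.1900]
  [ 0.2600   0.4650   0.7400]
(I − A)⁻¹ = adj(I−A) / det(I−A) ≈
  [   1.2527     0.5096     0.4883]
  [   0.6539     1.5541     0.3227]
  [   0.4416     0.7898     1.2569]
x = (I − A)⁻¹ d = adj(I−A)·d / det(I−A), with det(I−A) = 0.58875:
  x_G = (0.7375·290 + 0.3000·330 + 0.2875·200) / 0.58875 = 370.375 / 0.58875 ≈ 629.087
  x_D = (0.3850·290 + 0.9150·330 + 0.1900·200) / 0.58875 = 451.60 / 0.58875 ≈ 767.049
  x_U = (0.2600·290 + 0.4650·330 + 0.7400·200) / 0.58875 = 376.85 / 0.58875 ≈ 640.085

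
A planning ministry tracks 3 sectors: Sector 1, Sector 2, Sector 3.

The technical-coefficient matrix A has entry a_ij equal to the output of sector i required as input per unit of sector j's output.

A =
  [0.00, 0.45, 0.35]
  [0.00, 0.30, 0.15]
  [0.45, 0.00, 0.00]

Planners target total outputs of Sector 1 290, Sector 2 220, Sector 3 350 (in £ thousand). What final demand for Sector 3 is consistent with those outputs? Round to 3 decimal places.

d_3 = 219.500

I − A =
  [   1.00    -0.45    -0.35]
  [   0.00     0.70    -0.15]
  [  -0.45     0.00     1.00]
d = (I − A) x:
  d_1 = (+1.00)·290 + (-0.45)·220 + (-0.35)·350 = 68.500
  d_2 = (+0.00)·290 + (+0.70)·220 + (-0.15)·350 = 101.500
  d_3 = (-0.45)·290 + (+0.00)·220 + (+1.00)·350 = 219.500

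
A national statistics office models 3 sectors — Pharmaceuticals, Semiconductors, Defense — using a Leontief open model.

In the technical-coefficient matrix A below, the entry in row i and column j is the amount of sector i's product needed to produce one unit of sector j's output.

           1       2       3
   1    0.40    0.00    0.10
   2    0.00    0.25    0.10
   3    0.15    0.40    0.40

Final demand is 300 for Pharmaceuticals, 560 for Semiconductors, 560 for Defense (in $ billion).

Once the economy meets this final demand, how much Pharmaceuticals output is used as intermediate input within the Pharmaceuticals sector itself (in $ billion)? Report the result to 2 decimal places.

I − A =
  [   0.60     0.00    -0.10]
  [   0.00     0.75    -0.10]
  [  -0.15    -0.40     0.60]
Cofactors of I−A, C_ij = (−1)^(i+j)·(minor ij) (rows/columns in the sector order above):
  C_11 = (0.75)(0.60) − (-0.10)(-0.40) = 0.4100
  C_12 = −[(0.00)(0.60) − (-0.10)(-0.15)] = 0.0150
  C_13 = (0.00)(-0.40) − (0.75)(-0.15) = 0.1125
  C_21 = −[(0.00)(0.60) − (-0.10)(-0.40)] = 0.0400
  C_22 = (0.60)(0.60) − (-0.10)(-0.15) = 0.3450
  C_23 = −[(0.60)(-0.40) − (0.00)(-0.15)] = 0.2400
  C_31 = (0.00)(-0.10) − (-0.10)(0.75) = 0.0750
  C_32 = −[(0.60)(-0.10) − (-0.10)(0.00)] = 0.0600
  C_33 = (0.60)(0.75) − (0.00)(0.00) = 0.4500
det(I−A) = Σ_j (I−A)_1j·C_1j = (0.60)(0.4100) + (0.00)(0.0150) + (-0.10)(0.1125) = 0.23475
adj(I−A) = Cᵀ =
  [ 0.4100   0.0400   0.0750]
  [ 0.0150   0.3450   0.0600]
  [ 0.1125   0.2400   0.4500]
(I − A)⁻¹ = adj(I−A) / det(I−A) ≈
  [   1.7465     0.1704     0.3195]
  [   0.0639     1.4696     0.2556]
  [   0.4792     1.0224     1.9169]
First solve x = (I − A)⁻¹ d = adj(I−A)·d / det(I−A); in particular x_1 = (0.4100·300 + 0.0400·560 + 0.0750·560) / 0.23475 = 187.40 / 0.23475 ≈ 798.2961.
Intermediate flow from 1 to 1: z_11 = a_11 · x_1 = 0.40 × 187.40 / 0.23475 = 74.96 / 0.23475 ≈ 319.32.

z_11 = 319.32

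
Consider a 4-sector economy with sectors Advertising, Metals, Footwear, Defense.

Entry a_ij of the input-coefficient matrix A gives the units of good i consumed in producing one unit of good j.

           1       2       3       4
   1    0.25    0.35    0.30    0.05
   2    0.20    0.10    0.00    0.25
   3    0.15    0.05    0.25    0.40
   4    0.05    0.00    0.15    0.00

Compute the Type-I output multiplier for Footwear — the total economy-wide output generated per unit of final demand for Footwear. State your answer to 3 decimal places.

I − A =
  [   0.75    -0.35    -0.30    -0.05]
  [  -0.20     0.90     0.00    -0.25]
  [  -0.15    -0.05     0.75    -0.40]
  [  -0.05     0.00    -0.15     1.00]
Compute the cofactors C_ij = (−1)^(i+j)·(3×3 minor ij) of I−A; the adjugate is their transpose:
adj(I−A) = Cᵀ =
  [ 0.619125   0.256875   0.289875   0.211125]
  [ 0.153000   0.463500   0.093375   0.160875]
  [ 0.163625   0.096875   0.598375   0.271750]
  [ 0.055500   0.027375   0.104250   0.410250]
det(I−A) = Σ_j (I−A)_1j·C_1j = (0.75)(0.619125) + (-0.35)(0.153000) + (-0.30)(0.163625) + (-0.05)(0.055500) = 0.35893125
(I − A)⁻¹ = adj(I−A) / det(I−A) ≈
  [   1.7249     0.7157     0.8076     0.5882]
  [   0.4263     1.2913     0.2601     0.4482]
  [   0.4559     0.2699     1.6671     0.7571]
  [   0.1546     0.0763     0.2904     1.1430]
The output multiplier for sector j is the column-j sum of the Leontief inverse (I − A)⁻¹ = adj(I−A) / det(I−A).
Column 3 of adj(I−A): (0.289875, 0.093375, 0.598375, 0.104250); det(I−A) = 0.35893125.
m_3 = (0.289875 + 0.093375 + 0.598375 + 0.104250) / 0.35893125 = 1.085875 / 0.35893125 ≈ 3.025.

m_3 = 3.025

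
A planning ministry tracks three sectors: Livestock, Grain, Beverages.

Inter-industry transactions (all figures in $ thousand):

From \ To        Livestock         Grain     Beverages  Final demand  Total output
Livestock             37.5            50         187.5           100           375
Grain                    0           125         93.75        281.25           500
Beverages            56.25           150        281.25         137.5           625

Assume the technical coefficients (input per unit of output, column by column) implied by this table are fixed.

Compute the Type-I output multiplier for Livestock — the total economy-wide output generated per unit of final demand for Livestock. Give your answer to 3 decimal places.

m_1 = 1.705

Technical coefficients a_ij = z_ij / X_j:
  a_11 = 37.5/375 = 0.10, a_21 = 0/375 = 0.00, a_31 = 56.25/375 = 0.15
  a_12 = 50/500 = 0.10, a_22 = 125/500 = 0.25, a_32 = 150/500 = 0.30
  a_13 = 187.5/625 = 0.30, a_23 = 93.75/625 = 0.15, a_33 = 281.25/625 = 0.45
I − A =
  [   0.90    -0.10    -0.30]
  [   0.00     0.75    -0.15]
  [  -0.15    -0.30     0.55]
Cofactors of I−A, C_ij = (−1)^(i+j)·(minor ij) (rows/columns in the sector order above):
  C_11 = (0.75)(0.55) − (-0.15)(-0.30) = 0.3675
  C_12 = −[(0.00)(0.55) − (-0.15)(-0.15)] = 0.0225
  C_13 = (0.00)(-0.30) − (0.75)(-0.15) = 0.1125
  C_21 = −[(-0.10)(0.55) − (-0.30)(-0.30)] = 0.1450
  C_22 = (0.90)(0.55) − (-0.30)(-0.15) = 0.4500
  C_23 = −[(0.90)(-0.30) − (-0.10)(-0.15)] = 0.2850
  C_31 = (-0.10)(-0.15) − (-0.30)(0.75) = 0.2400
  C_32 = −[(0.90)(-0.15) − (-0.30)(0.00)] = 0.1350
  C_33 = (0.90)(0.75) − (-0.10)(0.00) = 0.6750
det(I−A) = Σ_j (I−A)_1j·C_1j = (0.90)(0.3675) + (-0.10)(0.0225) + (-0.30)(0.1125) = 0.29475
adj(I−A) = Cᵀ =
  [ 0.3675   0.1450   0.2400]
  [ 0.0225   0.4500   0.1350]
  [ 0.1125   0.2850   0.6750]
(I − A)⁻¹ = adj(I−A) / det(I−A) ≈
  [   1.2468     0.4919     0.8142]
  [   0.0763     1.5267     0.4580]
  [   0.3817     0.9669     2.2901]
The output multiplier for sector j is the column-j sum of the Leontief inverse (I − A)⁻¹ = adj(I−A) / det(I−A).
Column 1 of adj(I−A): (0.3675, 0.0225, 0.1125); det(I−A) = 0.29475.
m_1 = (0.3675 + 0.0225 + 0.1125) / 0.29475 = 0.5025 / 0.29475 ≈ 1.705.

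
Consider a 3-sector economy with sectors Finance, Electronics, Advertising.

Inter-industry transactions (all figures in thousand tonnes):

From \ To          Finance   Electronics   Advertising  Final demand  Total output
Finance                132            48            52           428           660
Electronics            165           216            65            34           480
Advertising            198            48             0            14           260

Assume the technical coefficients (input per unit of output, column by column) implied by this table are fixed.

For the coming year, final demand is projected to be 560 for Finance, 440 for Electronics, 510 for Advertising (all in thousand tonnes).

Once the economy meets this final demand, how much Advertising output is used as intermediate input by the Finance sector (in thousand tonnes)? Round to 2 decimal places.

z_AF = 356.78

Technical coefficients a_ij = z_ij / X_j:
  a_FF = 132/660 = 0.20, a_EF = 165/660 = 0.25, a_AF = 198/660 = 0.30
  a_FE = 48/480 = 0.10, a_EE = 216/480 = 0.45, a_AE = 48/480 = 0.10
  a_FA = 52/260 = 0.20, a_EA = 65/260 = 0.25, a_AA = 0/260 = 0.00
I − A =
  [   0.80    -0.10    -0.20]
  [  -0.25     0.55    -0.25]
  [  -0.30    -0.10     1.00]
Cofactors of I−A, C_ij = (−1)^(i+j)·(minor ij) (rows/columns in the sector order above):
  C_11 = (0.55)(1.00) − (-0.25)(-0.10) = 0.5250
  C_12 = −[(-0.25)(1.00) − (-0.25)(-0.30)] = 0.3250
  C_13 = (-0.25)(-0.10) − (0.55)(-0.30) = 0.1900
  C_21 = −[(-0.10)(1.00) − (-0.20)(-0.10)] = 0.1200
  C_22 = (0.80)(1.00) − (-0.20)(-0.30) = 0.7400
  C_23 = −[(0.80)(-0.10) − (-0.10)(-0.30)] = 0.1100
  C_31 = (-0.10)(-0.25) − (-0.20)(0.55) = 0.1350
  C_32 = −[(0.80)(-0.25) − (-0.20)(-0.25)] = 0.2500
  C_33 = (0.80)(0.55) − (-0.10)(-0.25) = 0.4150
det(I−A) = Σ_j (I−A)_1j·C_1j = (0.80)(0.5250) + (-0.10)(0.3250) + (-0.20)(0.1900) = 0.3495
adj(I−A) = Cᵀ =
  [ 0.5250   0.1200   0.1350]
  [ 0.3250   0.7400   0.2500]
  [ 0.1900   0.1100   0.4150]
(I − A)⁻¹ = adj(I−A) / det(I−A) ≈
  [   1.5021     0.3433     0.3863]
  [   0.9299     2.1173     0.7153]
  [   0.5436     0.3147     1.1874]
First solve x = (I − A)⁻¹ d = adj(I−A)·d / det(I−A); in particular x_F = (0.5250·560 + 0.1200·440 + 0.1350·510) / 0.3495 = 415.65 / 0.3495 ≈ 1189.2704.
Intermediate flow from A to F: z_AF = a_AF · x_F = 0.30 × 415.65 / 0.3495 = 124.695 / 0.3495 ≈ 356.78.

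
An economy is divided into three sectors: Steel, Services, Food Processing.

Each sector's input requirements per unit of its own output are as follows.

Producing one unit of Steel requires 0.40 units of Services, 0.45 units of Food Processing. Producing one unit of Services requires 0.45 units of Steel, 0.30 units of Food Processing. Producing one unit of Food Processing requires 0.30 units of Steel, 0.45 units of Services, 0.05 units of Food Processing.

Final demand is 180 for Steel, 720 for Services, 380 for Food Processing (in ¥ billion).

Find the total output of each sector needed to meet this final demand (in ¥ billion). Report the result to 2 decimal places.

x_1 = 1859.90, x_2 = 2378.40, x_3 = 2032.08

I − A =
  [   1.00    -0.45    -0.30]
  [  -0.40     1.00    -0.45]
  [  -0.45    -0.30     0.95]
Cofactors of I−A, C_ij = (−1)^(i+j)·(minor ij) (rows/columns in the sector order above):
  C_11 = (1.00)(0.95) − (-0.45)(-0.30) = 0.8150
  C_12 = −[(-0.40)(0.95) − (-0.45)(-0.45)] = 0.5825
  C_13 = (-0.40)(-0.30) − (1.00)(-0.45) = 0.5700
  C_21 = −[(-0.45)(0.95) − (-0.30)(-0.30)] = 0.5175
  C_22 = (1.00)(0.95) − (-0.30)(-0.45) = 0.8150
  C_23 = −[(1.00)(-0.30) − (-0.45)(-0.45)] = 0.5025
  C_31 = (-0.45)(-0.45) − (-0.30)(1.00) = 0.5025
  C_32 = −[(1.00)(-0.45) − (-0.30)(-0.40)] = 0.5700
  C_33 = (1.00)(1.00) − (-0.45)(-0.40) = 0.8200
det(I−A) = Σ_j (I−A)_1j·C_1j = (1.00)(0.8150) + (-0.45)(0.5825) + (-0.30)(0.5700) = 0.381875
adj(I−A) = Cᵀ =
  [ 0.8150   0.5175   0.5025]
  [ 0.5825   0.8150   0.5700]
  [ 0.5700   0.5025   0.8200]
(I − A)⁻¹ = adj(I−A) / det(I−A) ≈
  [   2.1342     1.3552     1.3159]
  [   1.5254     2.1342     1.4926]
  [   1.4926     1.3159     2.1473]
x = (I − A)⁻¹ d = adj(I−A)·d / det(I−A), with det(I−A) = 0.381875:
  x_1 = (0.8150·180 + 0.5175·720 + 0.5025·380) / 0.381875 = 710.25 / 0.381875 ≈ 1859.90
  x_2 = (0.5825·180 + 0.8150·720 + 0.5700·380) / 0.381875 = 908.25 / 0.381875 ≈ 2378.40
  x_3 = (0.5700·180 + 0.5025·720 + 0.8200·380) / 0.381875 = 776.00 / 0.381875 ≈ 2032.08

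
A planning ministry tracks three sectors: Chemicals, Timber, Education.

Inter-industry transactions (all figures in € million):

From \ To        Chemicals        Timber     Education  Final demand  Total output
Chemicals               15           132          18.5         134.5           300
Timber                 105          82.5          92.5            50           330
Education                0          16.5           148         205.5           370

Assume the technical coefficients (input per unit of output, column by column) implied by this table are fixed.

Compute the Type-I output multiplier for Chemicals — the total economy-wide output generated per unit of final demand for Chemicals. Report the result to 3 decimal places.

Technical coefficients a_ij = z_ij / X_j:
  a_11 = 15/300 = 0.05, a_21 = 105/300 = 0.35, a_31 = 0/300 = 0.00
  a_12 = 132/330 = 0.40, a_22 = 82.5/330 = 0.25, a_32 = 16.5/330 = 0.05
  a_13 = 18.5/370 = 0.05, a_23 = 92.5/370 = 0.25, a_33 = 148/370 = 0.40
I − A =
  [   0.95    -0.40    -0.05]
  [  -0.35     0.75    -0.25]
  [   0.00    -0.05     0.60]
Cofactors of I−A, C_ij = (−1)^(i+j)·(minor ij) (rows/columns in the sector order above):
  C_11 = (0.75)(0.60) − (-0.25)(-0.05) = 0.4375
  C_12 = −[(-0.35)(0.60) − (-0.25)(0.00)] = 0.2100
  C_13 = (-0.35)(-0.05) − (0.75)(0.00) = 0.0175
  C_21 = −[(-0.40)(0.60) − (-0.05)(-0.05)] = 0.2425
  C_22 = (0.95)(0.60) − (-0.05)(0.00) = 0.5700
  C_23 = −[(0.95)(-0.05) − (-0.40)(0.00)] = 0.0475
  C_31 = (-0.40)(-0.25) − (-0.05)(0.75) = 0.1375
  C_32 = −[(0.95)(-0.25) − (-0.05)(-0.35)] = 0.2550
  C_33 = (0.95)(0.75) − (-0.40)(-0.35) = 0.5725
det(I−A) = Σ_j (I−A)_1j·C_1j = (0.95)(0.4375) + (-0.40)(0.2100) + (-0.05)(0.0175) = 0.33075
adj(I−A) = Cᵀ =
  [ 0.4375   0.2425   0.1375]
  [ 0.2100   0.5700   0.2550]
  [ 0.0175   0.0475   0.5725]
(I − A)⁻¹ = adj(I−A) / det(I−A) ≈
  [   1.3228     0.7332     0.4157]
  [   0.6349     1.7234     0.7710]
  [   0.0529     0.1436     1.7309]
The output multiplier for sector j is the column-j sum of the Leontief inverse (I − A)⁻¹ = adj(I−A) / det(I−A).
Column 1 of adj(I−A): (0.4375, 0.2100, 0.0175); det(I−A) = 0.33075.
m_1 = (0.4375 + 0.2100 + 0.0175) / 0.33075 = 0.665 / 0.33075 ≈ 2.011.

m_1 = 2.011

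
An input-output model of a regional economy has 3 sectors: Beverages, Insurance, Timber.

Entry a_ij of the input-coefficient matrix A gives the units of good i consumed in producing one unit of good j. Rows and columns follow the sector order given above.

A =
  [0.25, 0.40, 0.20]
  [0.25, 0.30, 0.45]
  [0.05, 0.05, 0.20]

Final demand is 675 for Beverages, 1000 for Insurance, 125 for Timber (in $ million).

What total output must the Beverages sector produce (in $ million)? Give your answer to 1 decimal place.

I − A =
  [   0.75    -0.40    -0.20]
  [  -0.25     0.70    -0.45]
  [  -0.05    -0.05     0.80]
Cofactors of I−A, C_ij = (−1)^(i+j)·(minor ij) (rows/columns in the sector order above):
  C_11 = (0.70)(0.80) − (-0.45)(-0.05) = 0.5375
  C_12 = −[(-0.25)(0.80) − (-0.45)(-0.05)] = 0.2225
  C_13 = (-0.25)(-0.05) − (0.70)(-0.05) = 0.0475
  C_21 = −[(-0.40)(0.80) − (-0.20)(-0.05)] = 0.3300
  C_22 = (0.75)(0.80) − (-0.20)(-0.05) = 0.5900
  C_23 = −[(0.75)(-0.05) − (-0.40)(-0.05)] = 0.0575
  C_31 = (-0.40)(-0.45) − (-0.20)(0.70) = 0.3200
  C_32 = −[(0.75)(-0.45) − (-0.20)(-0.25)] = 0.3875
  C_33 = (0.75)(0.70) − (-0.40)(-0.25) = 0.4250
det(I−A) = Σ_j (I−A)_1j·C_1j = (0.75)(0.5375) + (-0.40)(0.2225) + (-0.20)(0.0475) = 0.304625
adj(I−A) = Cᵀ =
  [ 0.5375   0.3300   0.3200]
  [ 0.2225   0.5900   0.3875]
  [ 0.0475   0.0575   0.4250]
(I − A)⁻¹ = adj(I−A) / det(I−A) ≈
  [   1.7645     1.0833     1.0505]
  [   0.7304     1.9368     1.2721]
  [   0.1559     0.1888     1.3952]
x = (I − A)⁻¹ d = adj(I−A)·d / det(I−A), with det(I−A) = 0.304625:
  x_B = (0.5375·675 + 0.3300·1000 + 0.3200·125) / 0.304625 = 732.8125 / 0.304625 ≈ 2405.6
  x_I = (0.2225·675 + 0.5900·1000 + 0.3875·125) / 0.304625 = 788.625 / 0.304625 ≈ 2588.8
  x_T = (0.0475·675 + 0.0575·1000 + 0.4250·125) / 0.304625 = 142.6875 / 0.304625 ≈ 468.4

x_B = 2405.6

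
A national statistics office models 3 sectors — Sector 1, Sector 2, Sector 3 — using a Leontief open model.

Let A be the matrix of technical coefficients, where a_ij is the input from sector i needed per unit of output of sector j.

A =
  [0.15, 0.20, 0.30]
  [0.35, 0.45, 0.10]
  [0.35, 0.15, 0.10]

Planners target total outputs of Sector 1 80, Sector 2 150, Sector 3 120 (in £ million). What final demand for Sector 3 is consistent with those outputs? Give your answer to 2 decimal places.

I − A =
  [   0.85    -0.20    -0.30]
  [  -0.35     0.55    -0.10]
  [  -0.35    -0.15     0.90]
d = (I − A) x:
  d_1 = (+0.85)·80 + (-0.20)·150 + (-0.30)·120 = 2.00
  d_2 = (-0.35)·80 + (+0.55)·150 + (-0.10)·120 = 42.50
  d_3 = (-0.35)·80 + (-0.15)·150 + (+0.90)·120 = 57.50

d_3 = 57.50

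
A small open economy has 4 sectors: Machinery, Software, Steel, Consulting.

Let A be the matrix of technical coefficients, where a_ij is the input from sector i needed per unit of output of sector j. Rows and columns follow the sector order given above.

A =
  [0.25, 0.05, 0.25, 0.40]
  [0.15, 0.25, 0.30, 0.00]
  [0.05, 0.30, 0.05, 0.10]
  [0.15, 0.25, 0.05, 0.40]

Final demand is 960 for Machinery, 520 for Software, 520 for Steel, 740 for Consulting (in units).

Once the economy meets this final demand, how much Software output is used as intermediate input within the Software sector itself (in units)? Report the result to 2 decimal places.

z_22 = 534.46

I − A =
  [   0.75    -0.05    -0.25    -0.40]
  [  -0.15     0.75    -0.30     0.00]
  [  -0.05    -0.30     0.95    -0.10]
  [  -0.15    -0.25    -0.05     0.60]
Compute the cofactors C_ij = (−1)^(i+j)·(3×3 minor ij) of I−A; the adjugate is their transpose:
adj(I−A) = Cᵀ =
  [ 0.362250   0.180500   0.166500   0.269250]
  [ 0.098250   0.354500   0.142500   0.089250]
  [ 0.064500   0.143000   0.273000   0.088500]
  [ 0.136875   0.204750   0.123750   0.438375]
det(I−A) = Σ_j (I−A)_1j·C_1j = (0.75)(0.362250) + (-0.05)(0.098250) + (-0.25)(0.064500) + (-0.40)(0.136875) = 0.1959
(I − A)⁻¹ = adj(I−A) / det(I−A) ≈
  [   1.8492     0.9214     0.8499     1.3744]
  [   0.5015     1.8096     0.7274     0.4556]
  [   0.3292     0.7300     1.3936     0.4518]
  [   0.6987     1.0452     0.6317     2.2377]
First solve x = (I − A)⁻¹ d = adj(I−A)·d / det(I−A); in particular x_2 = (0.098250·960 + 0.354500·520 + 0.142500·520 + 0.089250·740) / 0.1959 = 418.805 / 0.1959 ≈ 2137.8509.
Intermediate flow from 2 to 2: z_22 = a_22 · x_2 = 0.25 × 418.805 / 0.1959 = 104.70125 / 0.1959 ≈ 534.46.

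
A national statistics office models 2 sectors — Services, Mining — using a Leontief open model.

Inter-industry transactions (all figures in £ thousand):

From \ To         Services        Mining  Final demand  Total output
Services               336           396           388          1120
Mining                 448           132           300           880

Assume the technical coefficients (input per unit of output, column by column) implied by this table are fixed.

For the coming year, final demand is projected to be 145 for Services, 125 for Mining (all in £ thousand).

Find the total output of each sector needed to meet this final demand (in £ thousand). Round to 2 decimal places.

x_S = 432.53, x_M = 350.60

Technical coefficients a_ij = z_ij / X_j:
  a_SS = 336/1120 = 0.30, a_MS = 448/1120 = 0.40
  a_SM = 396/880 = 0.45, a_MM = 132/880 = 0.15
I − A =
  [   0.70    -0.45]
  [  -0.40     0.85]
det(I−A) = (0.70)(0.85) − (-0.45)(-0.40) = 0.4150
adj(I−A) = [[0.85, 0.45], [0.40, 0.70]]
(I − A)⁻¹ = adj(I−A) / det(I−A) ≈
  [   2.0482     1.0843]
  [   0.9639     1.6867]
x = (I − A)⁻¹ d = adj(I−A)·d / det(I−A), with det(I−A) = 0.4150:
  x_S = (0.85·145 + 0.45·125) / 0.4150 = 179.50 / 0.4150 ≈ 432.53
  x_M = (0.40·145 + 0.70·125) / 0.4150 = 145.50 / 0.4150 ≈ 350.60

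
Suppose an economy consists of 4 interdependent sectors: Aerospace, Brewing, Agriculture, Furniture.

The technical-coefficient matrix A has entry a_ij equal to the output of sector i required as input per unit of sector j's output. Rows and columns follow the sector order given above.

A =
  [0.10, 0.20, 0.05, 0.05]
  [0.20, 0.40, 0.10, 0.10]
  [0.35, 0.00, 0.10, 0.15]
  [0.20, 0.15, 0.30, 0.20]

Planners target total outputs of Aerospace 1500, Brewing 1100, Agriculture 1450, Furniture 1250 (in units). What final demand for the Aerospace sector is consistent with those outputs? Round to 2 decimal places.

d_1 = 995.00

I − A =
  [   0.90    -0.20    -0.05    -0.05]
  [  -0.20     0.60    -0.10    -0.10]
  [  -0.35     0.00     0.90    -0.15]
  [  -0.20    -0.15    -0.30     0.80]
d = (I − A) x:
  d_1 = (+0.90)·1500 + (-0.20)·1100 + (-0.05)·1450 + (-0.05)·1250 = 995.00
  d_2 = (-0.20)·1500 + (+0.60)·1100 + (-0.10)·1450 + (-0.10)·1250 = 90.00
  d_3 = (-0.35)·1500 + (+0.00)·1100 + (+0.90)·1450 + (-0.15)·1250 = 592.50
  d_4 = (-0.20)·1500 + (-0.15)·1100 + (-0.30)·1450 + (+0.80)·1250 = 100.00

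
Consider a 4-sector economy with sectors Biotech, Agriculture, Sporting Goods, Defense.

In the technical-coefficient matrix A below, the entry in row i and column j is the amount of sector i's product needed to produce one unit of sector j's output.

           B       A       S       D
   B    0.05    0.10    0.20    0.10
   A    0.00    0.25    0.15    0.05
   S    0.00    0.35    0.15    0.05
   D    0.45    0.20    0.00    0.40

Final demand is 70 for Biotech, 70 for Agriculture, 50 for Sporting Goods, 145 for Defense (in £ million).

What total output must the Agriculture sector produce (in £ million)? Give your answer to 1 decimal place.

x_A = 149.9

I − A =
  [   0.95    -0.10    -0.20    -0.10]
  [   0.00     0.75    -0.15    -0.05]
  [   0.00    -0.35     0.85    -0.05]
  [  -0.45    -0.20     0.00     0.60]
Compute the cofactors C_ij = (−1)^(i+j)·(3×3 minor ij) of I−A; the adjugate is their transpose:
adj(I−A) = Cᵀ =
  [ 0.34100   0.11200   0.10000   0.07450]
  [ 0.02250   0.44175   0.08325   0.04750]
  [ 0.02475   0.19550   0.38200   0.05225]
  [ 0.26325   0.23125   0.10275   0.55575]
det(I−A) = Σ_j (I−A)_1j·C_1j = (0.95)(0.34100) + (-0.10)(0.02250) + (-0.20)(0.02475) + (-0.10)(0.26325) = 0.290425
(I − A)⁻¹ = adj(I−A) / det(I−A) ≈
  [   1.1741     0.3856     0.3443     0.2565]
  [   0.0775     1.5210     0.2866     0.1636]
  [   0.0852     0.6732     1.3153     0.1799]
  [   0.9064     0.7962     0.3538     1.9136]
x = (I − A)⁻¹ d = adj(I−A)·d / det(I−A), with det(I−A) = 0.290425:
  x_B = (0.34100·70 + 0.11200·70 + 0.10000·50 + 0.07450·145) / 0.290425 = 47.5125 / 0.290425 ≈ 163.6
  x_A = (0.02250·70 + 0.44175·70 + 0.08325·50 + 0.04750·145) / 0.290425 = 43.5475 / 0.290425 ≈ 149.9
  x_S = (0.02475·70 + 0.19550·70 + 0.38200·50 + 0.05225·145) / 0.290425 = 42.09375 / 0.290425 ≈ 144.9
  x_D = (0.26325·70 + 0.23125·70 + 0.10275·50 + 0.55575·145) / 0.290425 = 120.33625 / 0.290425 ≈ 414.3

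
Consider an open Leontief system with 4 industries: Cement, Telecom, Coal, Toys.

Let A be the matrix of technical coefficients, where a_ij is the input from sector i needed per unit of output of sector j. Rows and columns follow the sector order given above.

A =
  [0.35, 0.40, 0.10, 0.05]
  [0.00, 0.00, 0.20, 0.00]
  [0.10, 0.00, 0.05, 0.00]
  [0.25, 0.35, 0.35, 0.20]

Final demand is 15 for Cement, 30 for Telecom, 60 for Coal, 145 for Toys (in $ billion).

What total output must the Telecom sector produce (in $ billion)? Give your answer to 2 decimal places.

I − A =
  [   0.65    -0.40    -0.10    -0.05]
  [   0.00     1.00    -0.20     0.00]
  [  -0.10     0.00     0.95     0.00]
  [  -0.25    -0.35    -0.35     0.80]
Compute the cofactors C_ij = (−1)^(i+j)·(3×3 minor ij) of I−A; the adjugate is their transpose:
adj(I−A) = Cᵀ =
  [ 0.760000   0.320625   0.165000   0.047500]
  [ 0.016000   0.472375   0.101500   0.001000]
  [ 0.080000   0.033750   0.507500   0.005000]
  [ 0.279500   0.321625   0.318000   0.599500]
det(I−A) = Σ_j (I−A)_1j·C_1j = (0.65)(0.760000) + (-0.40)(0.016000) + (-0.10)(0.080000) + (-0.05)(0.279500) = 0.465625
(I − A)⁻¹ = adj(I−A) / det(I−A) ≈
  [   1.6322     0.6886     0.3544     0.1020]
  [   0.0344     1.0145     0.2180     0.0021]
  [   0.1718     0.0725     1.0899     0.0107]
  [   0.6003     0.6907     0.6830     1.2875]
x = (I − A)⁻¹ d = adj(I−A)·d / det(I−A), with det(I−A) = 0.465625:
  x_1 = (0.760000·15 + 0.320625·30 + 0.165000·60 + 0.047500·145) / 0.465625 = 37.80625 / 0.465625 ≈ 81.19
  x_2 = (0.016000·15 + 0.472375·30 + 0.101500·60 + 0.001000·145) / 0.465625 = 20.64625 / 0.465625 ≈ 44.34
  x_3 = (0.080000·15 + 0.033750·30 + 0.507500·60 + 0.005000·145) / 0.465625 = 33.3875 / 0.465625 ≈ 71.70
  x_4 = (0.279500·15 + 0.321625·30 + 0.318000·60 + 0.599500·145) / 0.465625 = 119.84875 / 0.465625 ≈ 257.39

x_2 = 44.34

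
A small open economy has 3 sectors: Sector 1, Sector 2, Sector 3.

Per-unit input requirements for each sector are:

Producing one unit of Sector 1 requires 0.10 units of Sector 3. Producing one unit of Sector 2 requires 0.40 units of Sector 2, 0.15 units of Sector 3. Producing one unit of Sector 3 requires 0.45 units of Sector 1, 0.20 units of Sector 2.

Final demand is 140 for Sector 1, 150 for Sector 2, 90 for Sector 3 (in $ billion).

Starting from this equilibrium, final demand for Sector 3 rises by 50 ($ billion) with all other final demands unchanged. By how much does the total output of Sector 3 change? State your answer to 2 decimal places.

Δx_3 = 55.25

I − A =
  [   1.00     0.00    -0.45]
  [   0.00     0.60    -0.20]
  [  -0.10    -0.15     1.00]
Cofactors of I−A, C_ij = (−1)^(i+j)·(minor ij) (rows/columns in the sector order above):
  C_11 = (0.60)(1.00) − (-0.20)(-0.15) = 0.5700
  C_12 = −[(0.00)(1.00) − (-0.20)(-0.10)] = 0.0200
  C_13 = (0.00)(-0.15) − (0.60)(-0.10) = 0.0600
  C_21 = −[(0.00)(1.00) − (-0.45)(-0.15)] = 0.0675
  C_22 = (1.00)(1.00) − (-0.45)(-0.10) = 0.9550
  C_23 = −[(1.00)(-0.15) − (0.00)(-0.10)] = 0.1500
  C_31 = (0.00)(-0.20) − (-0.45)(0.60) = 0.2700
  C_32 = −[(1.00)(-0.20) − (-0.45)(0.00)] = 0.2000
  C_33 = (1.00)(0.60) − (0.00)(0.00) = 0.6000
det(I−A) = Σ_j (I−A)_1j·C_1j = (1.00)(0.5700) + (0.00)(0.0200) + (-0.45)(0.0600) = 0.5430
adj(I−A) = Cᵀ =
  [ 0.5700   0.0675   0.2700]
  [ 0.0200   0.9550   0.2000]
  [ 0.0600   0.1500   0.6000]
(I − A)⁻¹ = adj(I−A) / det(I−A) ≈
  [   1.0497     0.1243     0.4972]
  [   0.0368     1.7587     0.3683]
  [   0.1105     0.2762     1.1050]
Δx = (I − A)⁻¹ Δd with Δd having +50 in the Sector 3 component and 0 elsewhere.
So Δx_3 = L_33 · (+50), where L_33 = adj(I−A)_33 / det(I−A) = 0.6000 / 0.5430.
Δx_3 = 0.6000 × (+50) / 0.5430 = 30.00 / 0.5430 ≈ 55.25.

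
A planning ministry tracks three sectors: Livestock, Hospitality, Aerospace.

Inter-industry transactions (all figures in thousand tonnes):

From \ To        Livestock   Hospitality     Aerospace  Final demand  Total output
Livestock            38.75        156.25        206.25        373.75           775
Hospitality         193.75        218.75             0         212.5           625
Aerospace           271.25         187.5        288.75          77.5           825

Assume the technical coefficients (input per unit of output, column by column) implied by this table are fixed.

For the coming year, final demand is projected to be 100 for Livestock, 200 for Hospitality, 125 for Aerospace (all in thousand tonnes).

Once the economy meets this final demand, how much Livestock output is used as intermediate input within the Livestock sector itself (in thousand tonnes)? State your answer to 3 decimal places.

Technical coefficients a_ij = z_ij / X_j:
  a_11 = 38.75/775 = 0.05, a_21 = 193.75/775 = 0.25, a_31 = 271.25/775 = 0.35
  a_12 = 156.25/625 = 0.25, a_22 = 218.75/625 = 0.35, a_32 = 187.5/625 = 0.30
  a_13 = 206.25/825 = 0.25, a_23 = 0/825 = 0.00, a_33 = 288.75/825 = 0.35
I − A =
  [   0.95    -0.25    -0.25]
  [  -0.25     0.65     0.00]
  [  -0.35    -0.30     0.65]
Cofactors of I−A, C_ij = (−1)^(i+j)·(minor ij) (rows/columns in the sector order above):
  C_11 = (0.65)(0.65) − (0.00)(-0.30) = 0.4225
  C_12 = −[(-0.25)(0.65) − (0.00)(-0.35)] = 0.1625
  C_13 = (-0.25)(-0.30) − (0.65)(-0.35) = 0.3025
  C_21 = −[(-0.25)(0.65) − (-0.25)(-0.30)] = 0.2375
  C_22 = (0.95)(0.65) − (-0.25)(-0.35) = 0.5300
  C_23 = −[(0.95)(-0.30) − (-0.25)(-0.35)] = 0.3725
  C_31 = (-0.25)(0.00) − (-0.25)(0.65) = 0.1625
  C_32 = −[(0.95)(0.00) − (-0.25)(-0.25)] = 0.0625
  C_33 = (0.95)(0.65) − (-0.25)(-0.25) = 0.5550
det(I−A) = Σ_j (I−A)_1j·C_1j = (0.95)(0.4225) + (-0.25)(0.1625) + (-0.25)(0.3025) = 0.285125
adj(I−A) = Cᵀ =
  [ 0.4225   0.2375   0.1625]
  [ 0.1625   0.5300   0.0625]
  [ 0.3025   0.3725   0.5550]
(I − A)⁻¹ = adj(I−A) / det(I−A) ≈
  [   1.4818     0.8330     0.5699]
  [   0.5699     1.8588     0.2192]
  [   1.0609     1.3064     1.9465]
First solve x = (I − A)⁻¹ d = adj(I−A)·d / det(I−A); in particular x_1 = (0.4225·100 + 0.2375·200 + 0.1625·125) / 0.285125 = 110.0625 / 0.285125 ≈ 386.01491.
Intermediate flow from 1 to 1: z_11 = a_11 · x_1 = 0.05 × 110.0625 / 0.285125 = 5.503125 / 0.285125 ≈ 19.301.

z_11 = 19.301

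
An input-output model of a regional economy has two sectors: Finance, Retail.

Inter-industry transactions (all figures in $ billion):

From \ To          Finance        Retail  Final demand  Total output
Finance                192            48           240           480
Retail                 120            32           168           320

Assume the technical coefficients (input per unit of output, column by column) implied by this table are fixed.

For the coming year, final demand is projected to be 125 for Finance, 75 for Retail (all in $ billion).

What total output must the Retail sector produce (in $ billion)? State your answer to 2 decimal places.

x_2 = 151.74

Technical coefficients a_ij = z_ij / X_j:
  a_11 = 192/480 = 0.40, a_21 = 120/480 = 0.25
  a_12 = 48/320 = 0.15, a_22 = 32/320 = 0.10
I − A =
  [   0.60    -0.15]
  [  -0.25     0.90]
det(I−A) = (0.60)(0.90) − (-0.15)(-0.25) = 0.5025
adj(I−A) = [[0.90, 0.15], [0.25, 0.60]]
(I − A)⁻¹ = adj(I−A) / det(I−A) ≈
  [   1.7910     0.2985]
  [   0.4975     1.1940]
x = (I − A)⁻¹ d = adj(I−A)·d / det(I−A), with det(I−A) = 0.5025:
  x_1 = (0.90·125 + 0.15·75) / 0.5025 = 123.75 / 0.5025 ≈ 246.27
  x_2 = (0.25·125 + 0.60·75) / 0.5025 = 76.25 / 0.5025 ≈ 151.74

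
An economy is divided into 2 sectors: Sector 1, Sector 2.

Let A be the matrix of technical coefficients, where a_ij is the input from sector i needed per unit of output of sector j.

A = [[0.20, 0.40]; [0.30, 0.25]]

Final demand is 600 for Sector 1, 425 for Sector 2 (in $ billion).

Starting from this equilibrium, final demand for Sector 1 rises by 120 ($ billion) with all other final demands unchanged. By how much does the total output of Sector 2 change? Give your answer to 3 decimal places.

Δx_2 = 75.000

I − A =
  [   0.80    -0.40]
  [  -0.30     0.75]
det(I−A) = (0.80)(0.75) − (-0.40)(-0.30) = 0.4800
adj(I−A) = [[0.75, 0.40], [0.30, 0.80]]
(I − A)⁻¹ = adj(I−A) / det(I−A) ≈
  [   1.5625     0.8333]
  [   0.6250     1.6667]
Δx = (I − A)⁻¹ Δd with Δd having +120 in the Sector 1 component and 0 elsewhere.
So Δx_2 = L_21 · (+120), where L_21 = adj(I−A)_21 / det(I−A) = 0.30 / 0.4800.
Δx_2 = 0.30 × (+120) / 0.4800 = 36.00 / 0.4800 = 75.000.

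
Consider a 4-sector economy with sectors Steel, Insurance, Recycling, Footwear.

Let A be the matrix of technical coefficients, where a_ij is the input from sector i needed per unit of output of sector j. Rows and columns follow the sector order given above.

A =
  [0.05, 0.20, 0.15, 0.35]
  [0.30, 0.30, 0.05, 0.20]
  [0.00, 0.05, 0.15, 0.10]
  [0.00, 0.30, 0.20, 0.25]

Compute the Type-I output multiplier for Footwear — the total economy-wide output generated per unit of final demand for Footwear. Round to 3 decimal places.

m_F = 3.801

I − A =
  [   0.95    -0.20    -0.15    -0.35]
  [  -0.30     0.70    -0.05    -0.20]
  [   0.00    -0.05     0.85    -0.10]
  [   0.00    -0.30    -0.20     0.75]
Compute the cofactors C_ij = (−1)^(i+j)·(3×3 minor ij) of I−A; the adjugate is their transpose:
adj(I−A) = Cᵀ =
  [ 0.375875   0.226375   0.139500   0.254375]
  [ 0.185250   0.586625   0.128375   0.260000]
  [ 0.020250   0.064125   0.365250   0.075250]
  [ 0.079500   0.251750   0.148750   0.509625]
det(I−A) = Σ_j (I−A)_1j·C_1j = (0.95)(0.375875) + (-0.20)(0.185250) + (-0.15)(0.020250) + (-0.35)(0.079500) = 0.28916875
(I − A)⁻¹ = adj(I−A) / det(I−A) ≈
  [   1.2998     0.7828     0.4824     0.8797]
  [   0.6406     2.0287     0.4439     0.8991]
  [   0.0700     0.2218     1.2631     0.2602]
  [   0.2749     0.8706     0.5144     1.7624]
The output multiplier for sector j is the column-j sum of the Leontief inverse (I − A)⁻¹ = adj(I−A) / det(I−A).
Column F of adj(I−A): (0.254375, 0.260000, 0.075250, 0.509625); det(I−A) = 0.28916875.
m_F = (0.254375 + 0.260000 + 0.075250 + 0.509625) / 0.28916875 = 1.09925 / 0.28916875 ≈ 3.801.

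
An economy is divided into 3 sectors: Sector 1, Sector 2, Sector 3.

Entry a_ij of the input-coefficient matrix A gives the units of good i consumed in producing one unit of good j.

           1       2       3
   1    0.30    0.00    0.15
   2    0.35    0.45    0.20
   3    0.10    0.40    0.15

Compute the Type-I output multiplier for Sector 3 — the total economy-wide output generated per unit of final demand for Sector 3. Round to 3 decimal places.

m_3 = 2.727

I − A =
  [   0.70     0.00    -0.15]
  [  -0.35     0.55    -0.20]
  [  -0.10    -0.40     0.85]
Cofactors of I−A, C_ij = (−1)^(i+j)·(minor ij) (rows/columns in the sector order above):
  C_11 = (0.55)(0.85) − (-0.20)(-0.40) = 0.3875
  C_12 = −[(-0.35)(0.85) − (-0.20)(-0.10)] = 0.3175
  C_13 = (-0.35)(-0.40) − (0.55)(-0.10) = 0.1950
  C_21 = −[(0.00)(0.85) − (-0.15)(-0.40)] = 0.0600
  C_22 = (0.70)(0.85) − (-0.15)(-0.10) = 0.5800
  C_23 = −[(0.70)(-0.40) − (0.00)(-0.10)] = 0.2800
  C_31 = (0.00)(-0.20) − (-0.15)(0.55) = 0.0825
  C_32 = −[(0.70)(-0.20) − (-0.15)(-0.35)] = 0.1925
  C_33 = (0.70)(0.55) − (0.00)(-0.35) = 0.3850
det(I−A) = Σ_j (I−A)_1j·C_1j = (0.70)(0.3875) + (0.00)(0.3175) + (-0.15)(0.1950) = 0.2420
adj(I−A) = Cᵀ =
  [ 0.3875   0.0600   0.0825]
  [ 0.3175   0.5800   0.1925]
  [ 0.1950   0.2800   0.3850]
(I − A)⁻¹ = adj(I−A) / det(I−A) ≈
  [   1.6012     0.2479     0.3409]
  [   1.3120     2.3967     0.7955]
  [   0.8058     1.1570     1.5909]
The output multiplier for sector j is the column-j sum of the Leontief inverse (I − A)⁻¹ = adj(I−A) / det(I−A).
Column 3 of adj(I−A): (0.0825, 0.1925, 0.3850); det(I−A) = 0.2420.
m_3 = (0.0825 + 0.1925 + 0.3850) / 0.2420 = 0.66 / 0.2420 ≈ 2.727.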